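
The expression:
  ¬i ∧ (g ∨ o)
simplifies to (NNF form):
¬i ∧ (g ∨ o)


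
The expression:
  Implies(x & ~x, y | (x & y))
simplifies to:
True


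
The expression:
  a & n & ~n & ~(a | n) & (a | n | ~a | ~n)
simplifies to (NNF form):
False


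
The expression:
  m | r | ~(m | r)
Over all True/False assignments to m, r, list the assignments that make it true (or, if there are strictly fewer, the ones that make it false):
is always true.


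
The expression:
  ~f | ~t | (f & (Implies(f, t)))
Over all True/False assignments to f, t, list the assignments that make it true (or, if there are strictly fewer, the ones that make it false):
is always true.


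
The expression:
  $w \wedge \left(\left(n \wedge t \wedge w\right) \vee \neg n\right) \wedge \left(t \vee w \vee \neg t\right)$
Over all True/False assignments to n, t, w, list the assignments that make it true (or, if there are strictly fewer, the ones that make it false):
is true only for:
  n=False, t=False, w=True;
  n=False, t=True, w=True;
  n=True, t=True, w=True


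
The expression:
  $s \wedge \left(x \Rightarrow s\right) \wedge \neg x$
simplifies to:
$s \wedge \neg x$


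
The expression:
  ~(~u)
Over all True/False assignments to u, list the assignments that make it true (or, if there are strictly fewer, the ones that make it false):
is true only for:
  u=True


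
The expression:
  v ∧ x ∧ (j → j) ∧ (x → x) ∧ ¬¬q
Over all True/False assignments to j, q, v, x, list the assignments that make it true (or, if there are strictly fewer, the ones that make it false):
is true only for:
  j=False, q=True, v=True, x=True;
  j=True, q=True, v=True, x=True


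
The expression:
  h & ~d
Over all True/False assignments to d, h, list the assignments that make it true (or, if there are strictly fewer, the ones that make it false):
is true only for:
  d=False, h=True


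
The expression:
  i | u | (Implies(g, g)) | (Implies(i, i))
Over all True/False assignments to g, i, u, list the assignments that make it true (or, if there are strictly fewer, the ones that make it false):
is always true.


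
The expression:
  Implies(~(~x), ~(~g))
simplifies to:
g | ~x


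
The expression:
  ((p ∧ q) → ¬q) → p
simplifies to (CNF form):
p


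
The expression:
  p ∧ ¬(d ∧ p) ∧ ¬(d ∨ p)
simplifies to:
False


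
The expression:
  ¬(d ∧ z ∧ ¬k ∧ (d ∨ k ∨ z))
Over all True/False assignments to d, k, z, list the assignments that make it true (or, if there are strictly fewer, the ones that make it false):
is false only for:
  d=True, k=False, z=True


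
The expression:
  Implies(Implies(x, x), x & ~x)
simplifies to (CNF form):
False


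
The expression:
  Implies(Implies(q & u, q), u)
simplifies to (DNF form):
u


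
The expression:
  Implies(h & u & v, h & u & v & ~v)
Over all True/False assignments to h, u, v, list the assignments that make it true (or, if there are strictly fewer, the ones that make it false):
is false only for:
  h=True, u=True, v=True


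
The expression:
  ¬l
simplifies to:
¬l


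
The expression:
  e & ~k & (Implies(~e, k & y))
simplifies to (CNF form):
e & ~k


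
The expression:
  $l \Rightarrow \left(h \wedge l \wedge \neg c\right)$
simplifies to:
$\left(h \wedge \neg c\right) \vee \neg l$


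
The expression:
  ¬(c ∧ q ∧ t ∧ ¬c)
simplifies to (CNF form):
True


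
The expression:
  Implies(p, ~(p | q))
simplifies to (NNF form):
~p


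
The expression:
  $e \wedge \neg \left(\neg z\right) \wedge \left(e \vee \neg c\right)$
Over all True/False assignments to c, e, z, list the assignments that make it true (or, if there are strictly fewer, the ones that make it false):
is true only for:
  c=False, e=True, z=True;
  c=True, e=True, z=True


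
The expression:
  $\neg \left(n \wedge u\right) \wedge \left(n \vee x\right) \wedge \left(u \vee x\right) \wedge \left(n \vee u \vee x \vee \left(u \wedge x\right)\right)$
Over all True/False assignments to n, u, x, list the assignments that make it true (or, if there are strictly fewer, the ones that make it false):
is true only for:
  n=False, u=False, x=True;
  n=False, u=True, x=True;
  n=True, u=False, x=True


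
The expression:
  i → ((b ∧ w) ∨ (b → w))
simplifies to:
w ∨ ¬b ∨ ¬i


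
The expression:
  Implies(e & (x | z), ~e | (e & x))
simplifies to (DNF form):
x | ~e | ~z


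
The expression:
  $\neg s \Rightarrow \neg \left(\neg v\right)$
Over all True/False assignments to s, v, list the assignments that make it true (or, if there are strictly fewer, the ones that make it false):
is false only for:
  s=False, v=False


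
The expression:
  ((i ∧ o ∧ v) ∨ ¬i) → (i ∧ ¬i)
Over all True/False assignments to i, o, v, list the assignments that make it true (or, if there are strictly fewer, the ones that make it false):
is true only for:
  i=True, o=False, v=False;
  i=True, o=False, v=True;
  i=True, o=True, v=False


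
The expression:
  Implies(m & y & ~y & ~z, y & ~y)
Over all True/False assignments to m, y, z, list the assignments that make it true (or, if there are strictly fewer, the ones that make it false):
is always true.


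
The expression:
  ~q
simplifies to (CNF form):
~q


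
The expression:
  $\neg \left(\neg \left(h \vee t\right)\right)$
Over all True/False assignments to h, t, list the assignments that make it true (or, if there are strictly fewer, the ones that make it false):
is false only for:
  h=False, t=False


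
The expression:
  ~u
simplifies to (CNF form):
~u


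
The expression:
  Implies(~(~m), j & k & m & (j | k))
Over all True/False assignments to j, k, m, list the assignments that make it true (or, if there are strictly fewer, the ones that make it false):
is false only for:
  j=False, k=False, m=True;
  j=False, k=True, m=True;
  j=True, k=False, m=True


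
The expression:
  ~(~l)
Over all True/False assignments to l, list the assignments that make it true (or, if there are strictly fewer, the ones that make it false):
is true only for:
  l=True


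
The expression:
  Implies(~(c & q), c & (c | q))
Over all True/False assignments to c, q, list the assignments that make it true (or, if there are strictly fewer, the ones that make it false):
is true only for:
  c=True, q=False;
  c=True, q=True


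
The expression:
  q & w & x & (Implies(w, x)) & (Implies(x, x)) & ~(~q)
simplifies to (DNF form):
q & w & x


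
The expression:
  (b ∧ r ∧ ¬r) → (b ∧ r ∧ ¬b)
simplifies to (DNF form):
True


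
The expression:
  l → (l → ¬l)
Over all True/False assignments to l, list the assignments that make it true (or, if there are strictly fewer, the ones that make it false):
is true only for:
  l=False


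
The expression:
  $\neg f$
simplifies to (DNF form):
$\neg f$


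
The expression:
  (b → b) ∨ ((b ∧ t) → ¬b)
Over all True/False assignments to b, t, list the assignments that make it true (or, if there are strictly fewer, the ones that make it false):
is always true.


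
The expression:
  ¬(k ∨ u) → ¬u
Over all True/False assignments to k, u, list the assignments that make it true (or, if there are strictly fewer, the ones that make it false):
is always true.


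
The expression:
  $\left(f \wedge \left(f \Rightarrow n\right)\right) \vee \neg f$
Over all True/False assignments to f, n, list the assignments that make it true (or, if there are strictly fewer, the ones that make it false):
is false only for:
  f=True, n=False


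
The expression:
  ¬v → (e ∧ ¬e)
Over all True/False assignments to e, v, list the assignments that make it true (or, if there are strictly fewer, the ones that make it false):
is true only for:
  e=False, v=True;
  e=True, v=True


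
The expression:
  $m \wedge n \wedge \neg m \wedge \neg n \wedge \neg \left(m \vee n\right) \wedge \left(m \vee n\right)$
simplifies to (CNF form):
$\text{False}$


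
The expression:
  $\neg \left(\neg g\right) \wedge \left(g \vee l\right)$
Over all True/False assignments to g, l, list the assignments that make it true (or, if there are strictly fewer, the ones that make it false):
is true only for:
  g=True, l=False;
  g=True, l=True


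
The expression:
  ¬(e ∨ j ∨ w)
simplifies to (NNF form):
¬e ∧ ¬j ∧ ¬w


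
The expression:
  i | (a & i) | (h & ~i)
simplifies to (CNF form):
h | i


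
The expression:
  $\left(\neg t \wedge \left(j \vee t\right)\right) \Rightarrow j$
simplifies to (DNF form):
$\text{True}$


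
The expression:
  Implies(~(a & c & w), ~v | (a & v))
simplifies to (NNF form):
a | ~v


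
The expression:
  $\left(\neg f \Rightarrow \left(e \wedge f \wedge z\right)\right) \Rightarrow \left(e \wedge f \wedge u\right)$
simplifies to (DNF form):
$\left(e \wedge u\right) \vee \neg f$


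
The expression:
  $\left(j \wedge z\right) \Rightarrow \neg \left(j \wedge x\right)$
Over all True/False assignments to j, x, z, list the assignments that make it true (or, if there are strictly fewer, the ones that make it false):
is false only for:
  j=True, x=True, z=True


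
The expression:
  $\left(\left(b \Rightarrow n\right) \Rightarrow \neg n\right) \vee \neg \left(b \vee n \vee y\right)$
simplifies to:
$\neg n$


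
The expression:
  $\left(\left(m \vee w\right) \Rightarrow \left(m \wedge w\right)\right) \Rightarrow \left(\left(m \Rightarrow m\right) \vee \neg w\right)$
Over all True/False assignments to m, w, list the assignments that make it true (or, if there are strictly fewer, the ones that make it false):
is always true.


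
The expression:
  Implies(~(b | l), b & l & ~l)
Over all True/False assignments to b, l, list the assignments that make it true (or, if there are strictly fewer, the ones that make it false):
is false only for:
  b=False, l=False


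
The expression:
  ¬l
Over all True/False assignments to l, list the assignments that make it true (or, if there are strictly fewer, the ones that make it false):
is true only for:
  l=False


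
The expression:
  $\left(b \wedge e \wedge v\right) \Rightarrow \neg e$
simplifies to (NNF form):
$\neg b \vee \neg e \vee \neg v$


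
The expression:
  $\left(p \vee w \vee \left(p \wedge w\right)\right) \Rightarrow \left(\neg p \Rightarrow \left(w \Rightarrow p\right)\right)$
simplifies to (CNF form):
$p \vee \neg w$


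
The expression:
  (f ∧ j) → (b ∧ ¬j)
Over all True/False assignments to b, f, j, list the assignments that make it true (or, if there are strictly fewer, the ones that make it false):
is false only for:
  b=False, f=True, j=True;
  b=True, f=True, j=True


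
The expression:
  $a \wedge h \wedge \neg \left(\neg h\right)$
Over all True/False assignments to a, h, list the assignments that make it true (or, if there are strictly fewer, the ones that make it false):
is true only for:
  a=True, h=True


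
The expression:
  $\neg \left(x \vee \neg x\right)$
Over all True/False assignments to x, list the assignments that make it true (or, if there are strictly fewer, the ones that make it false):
is never true.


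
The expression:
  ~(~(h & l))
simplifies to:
h & l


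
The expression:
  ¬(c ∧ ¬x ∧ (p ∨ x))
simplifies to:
x ∨ ¬c ∨ ¬p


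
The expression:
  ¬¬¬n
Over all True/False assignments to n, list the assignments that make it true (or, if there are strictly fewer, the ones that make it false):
is true only for:
  n=False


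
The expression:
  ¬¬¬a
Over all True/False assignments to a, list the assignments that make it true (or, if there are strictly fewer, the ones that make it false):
is true only for:
  a=False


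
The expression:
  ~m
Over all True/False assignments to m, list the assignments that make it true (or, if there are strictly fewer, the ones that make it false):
is true only for:
  m=False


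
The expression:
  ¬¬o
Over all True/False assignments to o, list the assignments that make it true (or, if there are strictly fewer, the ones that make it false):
is true only for:
  o=True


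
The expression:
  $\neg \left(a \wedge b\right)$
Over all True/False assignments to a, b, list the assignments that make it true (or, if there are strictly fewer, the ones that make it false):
is false only for:
  a=True, b=True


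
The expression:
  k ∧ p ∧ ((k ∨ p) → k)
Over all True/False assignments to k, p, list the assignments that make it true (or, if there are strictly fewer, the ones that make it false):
is true only for:
  k=True, p=True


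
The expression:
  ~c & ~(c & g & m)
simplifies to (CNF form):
~c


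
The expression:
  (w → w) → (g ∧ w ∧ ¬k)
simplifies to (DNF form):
g ∧ w ∧ ¬k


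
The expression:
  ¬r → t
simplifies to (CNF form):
r ∨ t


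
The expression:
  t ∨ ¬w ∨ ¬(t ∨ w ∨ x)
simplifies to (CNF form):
t ∨ ¬w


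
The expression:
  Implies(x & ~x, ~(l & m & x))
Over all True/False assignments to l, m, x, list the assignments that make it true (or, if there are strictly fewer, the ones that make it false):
is always true.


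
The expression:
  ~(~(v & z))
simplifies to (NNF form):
v & z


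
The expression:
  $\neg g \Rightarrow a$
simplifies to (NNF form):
$a \vee g$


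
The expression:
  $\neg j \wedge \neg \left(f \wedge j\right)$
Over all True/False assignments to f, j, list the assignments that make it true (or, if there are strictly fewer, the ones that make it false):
is true only for:
  f=False, j=False;
  f=True, j=False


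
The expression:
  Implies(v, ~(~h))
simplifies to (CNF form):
h | ~v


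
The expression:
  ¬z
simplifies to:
¬z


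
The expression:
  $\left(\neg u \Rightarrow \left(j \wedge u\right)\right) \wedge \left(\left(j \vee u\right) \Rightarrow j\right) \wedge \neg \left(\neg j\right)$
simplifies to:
$j \wedge u$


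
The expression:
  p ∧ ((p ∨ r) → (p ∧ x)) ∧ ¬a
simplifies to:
p ∧ x ∧ ¬a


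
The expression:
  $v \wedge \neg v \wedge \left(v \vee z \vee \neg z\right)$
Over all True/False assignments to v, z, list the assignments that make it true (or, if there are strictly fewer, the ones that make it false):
is never true.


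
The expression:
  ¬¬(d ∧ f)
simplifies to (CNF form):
d ∧ f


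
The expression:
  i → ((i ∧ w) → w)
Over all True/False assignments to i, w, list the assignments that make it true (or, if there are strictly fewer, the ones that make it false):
is always true.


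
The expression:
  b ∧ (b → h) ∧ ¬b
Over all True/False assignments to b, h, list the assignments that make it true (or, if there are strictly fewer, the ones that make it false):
is never true.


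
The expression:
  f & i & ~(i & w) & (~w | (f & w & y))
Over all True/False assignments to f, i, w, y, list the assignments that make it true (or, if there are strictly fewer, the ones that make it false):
is true only for:
  f=True, i=True, w=False, y=False;
  f=True, i=True, w=False, y=True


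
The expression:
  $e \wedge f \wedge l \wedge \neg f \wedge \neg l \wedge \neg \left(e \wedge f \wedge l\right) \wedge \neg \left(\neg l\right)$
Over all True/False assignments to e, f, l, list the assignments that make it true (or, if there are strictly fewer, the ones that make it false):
is never true.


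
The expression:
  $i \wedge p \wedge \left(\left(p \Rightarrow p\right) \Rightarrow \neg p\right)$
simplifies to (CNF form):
$\text{False}$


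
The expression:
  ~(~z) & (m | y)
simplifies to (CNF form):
z & (m | y)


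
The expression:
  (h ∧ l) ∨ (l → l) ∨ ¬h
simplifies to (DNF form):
True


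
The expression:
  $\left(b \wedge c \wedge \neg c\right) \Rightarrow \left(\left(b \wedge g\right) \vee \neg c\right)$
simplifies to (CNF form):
$\text{True}$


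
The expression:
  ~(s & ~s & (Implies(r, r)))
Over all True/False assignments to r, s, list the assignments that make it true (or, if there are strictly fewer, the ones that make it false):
is always true.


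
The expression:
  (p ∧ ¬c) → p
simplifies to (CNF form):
True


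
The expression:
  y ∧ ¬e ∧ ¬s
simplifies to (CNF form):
y ∧ ¬e ∧ ¬s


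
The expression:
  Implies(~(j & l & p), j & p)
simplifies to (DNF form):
j & p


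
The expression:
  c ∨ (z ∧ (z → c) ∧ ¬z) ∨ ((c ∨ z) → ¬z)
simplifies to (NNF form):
c ∨ ¬z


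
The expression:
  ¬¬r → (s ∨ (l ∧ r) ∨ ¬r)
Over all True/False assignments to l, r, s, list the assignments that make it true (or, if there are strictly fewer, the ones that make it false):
is false only for:
  l=False, r=True, s=False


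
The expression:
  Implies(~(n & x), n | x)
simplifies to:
n | x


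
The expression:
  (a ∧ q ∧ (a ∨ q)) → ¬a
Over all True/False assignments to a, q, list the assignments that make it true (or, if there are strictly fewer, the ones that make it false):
is false only for:
  a=True, q=True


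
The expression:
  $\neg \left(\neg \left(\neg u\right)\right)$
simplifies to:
$\neg u$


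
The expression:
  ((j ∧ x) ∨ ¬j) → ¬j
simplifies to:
¬j ∨ ¬x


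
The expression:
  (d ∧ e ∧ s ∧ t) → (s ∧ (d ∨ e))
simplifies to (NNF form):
True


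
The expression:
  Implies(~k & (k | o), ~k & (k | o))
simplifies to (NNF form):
True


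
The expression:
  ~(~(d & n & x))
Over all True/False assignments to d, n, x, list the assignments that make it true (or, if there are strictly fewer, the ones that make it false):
is true only for:
  d=True, n=True, x=True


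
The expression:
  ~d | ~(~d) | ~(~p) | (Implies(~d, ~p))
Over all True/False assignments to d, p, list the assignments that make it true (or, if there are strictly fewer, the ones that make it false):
is always true.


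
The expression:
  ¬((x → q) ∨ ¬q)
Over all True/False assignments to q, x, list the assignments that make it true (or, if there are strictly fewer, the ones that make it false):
is never true.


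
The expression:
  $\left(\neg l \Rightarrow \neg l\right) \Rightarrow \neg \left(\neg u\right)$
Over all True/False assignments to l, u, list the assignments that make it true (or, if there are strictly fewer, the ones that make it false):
is true only for:
  l=False, u=True;
  l=True, u=True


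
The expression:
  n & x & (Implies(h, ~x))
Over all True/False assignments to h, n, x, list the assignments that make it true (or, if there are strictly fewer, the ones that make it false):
is true only for:
  h=False, n=True, x=True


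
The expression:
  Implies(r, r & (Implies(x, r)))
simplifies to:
True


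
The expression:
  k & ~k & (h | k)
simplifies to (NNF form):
False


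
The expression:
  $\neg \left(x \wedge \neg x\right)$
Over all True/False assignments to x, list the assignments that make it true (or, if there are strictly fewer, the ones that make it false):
is always true.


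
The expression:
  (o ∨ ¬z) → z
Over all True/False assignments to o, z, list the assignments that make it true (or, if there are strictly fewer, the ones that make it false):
is true only for:
  o=False, z=True;
  o=True, z=True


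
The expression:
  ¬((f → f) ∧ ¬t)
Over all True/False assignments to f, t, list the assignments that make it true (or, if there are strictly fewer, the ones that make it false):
is true only for:
  f=False, t=True;
  f=True, t=True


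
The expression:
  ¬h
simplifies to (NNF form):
¬h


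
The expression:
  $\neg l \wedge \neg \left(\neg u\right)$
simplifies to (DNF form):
$u \wedge \neg l$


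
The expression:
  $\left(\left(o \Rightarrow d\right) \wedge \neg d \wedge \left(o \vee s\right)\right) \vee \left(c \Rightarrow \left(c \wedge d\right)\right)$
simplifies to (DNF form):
$d \vee \left(s \wedge \neg o\right) \vee \neg c$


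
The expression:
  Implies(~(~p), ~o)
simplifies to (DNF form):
~o | ~p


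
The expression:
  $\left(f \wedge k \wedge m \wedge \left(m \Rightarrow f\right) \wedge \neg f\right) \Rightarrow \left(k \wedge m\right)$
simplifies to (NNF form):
$\text{True}$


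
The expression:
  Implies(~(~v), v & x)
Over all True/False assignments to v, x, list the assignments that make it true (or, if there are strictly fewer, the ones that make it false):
is false only for:
  v=True, x=False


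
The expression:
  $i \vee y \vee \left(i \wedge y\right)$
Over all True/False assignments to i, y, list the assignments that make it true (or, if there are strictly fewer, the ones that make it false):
is false only for:
  i=False, y=False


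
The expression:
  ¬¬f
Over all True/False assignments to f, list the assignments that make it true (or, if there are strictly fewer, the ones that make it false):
is true only for:
  f=True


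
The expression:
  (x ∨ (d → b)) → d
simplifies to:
d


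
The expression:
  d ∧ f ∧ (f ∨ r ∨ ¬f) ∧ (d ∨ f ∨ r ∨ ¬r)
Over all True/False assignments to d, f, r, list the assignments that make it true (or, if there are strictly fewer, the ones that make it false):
is true only for:
  d=True, f=True, r=False;
  d=True, f=True, r=True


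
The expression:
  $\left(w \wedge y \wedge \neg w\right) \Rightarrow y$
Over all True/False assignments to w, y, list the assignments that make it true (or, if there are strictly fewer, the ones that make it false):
is always true.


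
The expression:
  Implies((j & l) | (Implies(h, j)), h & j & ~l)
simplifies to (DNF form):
(h & ~j) | (h & ~l)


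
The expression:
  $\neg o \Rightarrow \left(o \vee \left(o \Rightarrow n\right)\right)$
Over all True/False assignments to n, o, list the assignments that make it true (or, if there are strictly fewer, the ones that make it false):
is always true.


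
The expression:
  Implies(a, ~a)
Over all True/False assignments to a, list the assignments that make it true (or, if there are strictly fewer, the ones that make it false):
is true only for:
  a=False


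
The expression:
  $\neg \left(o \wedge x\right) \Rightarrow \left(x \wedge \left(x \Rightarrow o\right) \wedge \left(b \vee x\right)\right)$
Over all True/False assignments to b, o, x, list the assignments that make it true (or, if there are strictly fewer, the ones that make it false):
is true only for:
  b=False, o=True, x=True;
  b=True, o=True, x=True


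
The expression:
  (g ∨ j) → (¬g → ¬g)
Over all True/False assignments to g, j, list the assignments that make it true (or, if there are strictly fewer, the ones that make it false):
is always true.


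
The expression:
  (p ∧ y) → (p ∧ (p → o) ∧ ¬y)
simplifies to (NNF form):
¬p ∨ ¬y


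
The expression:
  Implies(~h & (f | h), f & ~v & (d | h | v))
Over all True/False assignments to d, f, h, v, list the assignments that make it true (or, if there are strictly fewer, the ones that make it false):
is false only for:
  d=False, f=True, h=False, v=False;
  d=False, f=True, h=False, v=True;
  d=True, f=True, h=False, v=True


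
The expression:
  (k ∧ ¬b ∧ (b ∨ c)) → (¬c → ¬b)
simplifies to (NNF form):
True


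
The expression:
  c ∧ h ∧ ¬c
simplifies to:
False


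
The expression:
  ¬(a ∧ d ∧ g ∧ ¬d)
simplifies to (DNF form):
True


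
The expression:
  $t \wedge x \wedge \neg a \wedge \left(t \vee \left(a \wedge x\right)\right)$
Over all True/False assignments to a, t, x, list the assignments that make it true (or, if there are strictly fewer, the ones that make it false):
is true only for:
  a=False, t=True, x=True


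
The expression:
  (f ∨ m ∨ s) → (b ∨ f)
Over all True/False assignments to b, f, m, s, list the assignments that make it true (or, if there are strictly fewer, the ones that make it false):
is false only for:
  b=False, f=False, m=False, s=True;
  b=False, f=False, m=True, s=False;
  b=False, f=False, m=True, s=True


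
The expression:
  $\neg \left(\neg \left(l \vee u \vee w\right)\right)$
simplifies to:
$l \vee u \vee w$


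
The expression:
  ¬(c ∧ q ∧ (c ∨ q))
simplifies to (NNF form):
¬c ∨ ¬q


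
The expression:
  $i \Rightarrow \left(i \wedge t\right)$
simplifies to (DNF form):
$t \vee \neg i$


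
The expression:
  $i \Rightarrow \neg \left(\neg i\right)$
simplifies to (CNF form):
$\text{True}$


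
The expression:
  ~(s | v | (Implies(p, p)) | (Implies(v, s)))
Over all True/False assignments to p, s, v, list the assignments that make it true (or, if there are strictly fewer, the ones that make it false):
is never true.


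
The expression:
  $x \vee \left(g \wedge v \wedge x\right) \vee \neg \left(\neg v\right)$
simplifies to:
$v \vee x$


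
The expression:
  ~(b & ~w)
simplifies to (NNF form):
w | ~b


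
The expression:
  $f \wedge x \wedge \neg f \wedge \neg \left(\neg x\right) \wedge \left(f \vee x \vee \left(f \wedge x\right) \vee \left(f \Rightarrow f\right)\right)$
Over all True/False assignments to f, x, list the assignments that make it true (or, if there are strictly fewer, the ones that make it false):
is never true.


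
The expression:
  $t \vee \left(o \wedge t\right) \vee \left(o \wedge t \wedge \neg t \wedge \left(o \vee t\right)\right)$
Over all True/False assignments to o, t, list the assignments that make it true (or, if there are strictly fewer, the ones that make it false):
is true only for:
  o=False, t=True;
  o=True, t=True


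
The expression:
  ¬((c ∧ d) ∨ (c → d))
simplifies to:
c ∧ ¬d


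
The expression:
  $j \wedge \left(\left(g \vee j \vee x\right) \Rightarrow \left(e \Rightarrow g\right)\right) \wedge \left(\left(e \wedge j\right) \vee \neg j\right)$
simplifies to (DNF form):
$e \wedge g \wedge j$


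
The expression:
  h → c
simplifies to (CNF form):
c ∨ ¬h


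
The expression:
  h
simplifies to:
h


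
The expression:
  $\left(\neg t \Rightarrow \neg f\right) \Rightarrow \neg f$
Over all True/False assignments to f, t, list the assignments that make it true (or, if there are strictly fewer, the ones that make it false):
is false only for:
  f=True, t=True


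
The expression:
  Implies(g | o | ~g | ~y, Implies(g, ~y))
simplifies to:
~g | ~y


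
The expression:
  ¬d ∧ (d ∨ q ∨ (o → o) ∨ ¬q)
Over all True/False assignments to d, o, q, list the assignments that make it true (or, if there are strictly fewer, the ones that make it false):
is true only for:
  d=False, o=False, q=False;
  d=False, o=False, q=True;
  d=False, o=True, q=False;
  d=False, o=True, q=True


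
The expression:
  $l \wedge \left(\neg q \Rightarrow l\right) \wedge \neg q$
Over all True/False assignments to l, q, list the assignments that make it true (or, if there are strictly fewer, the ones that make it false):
is true only for:
  l=True, q=False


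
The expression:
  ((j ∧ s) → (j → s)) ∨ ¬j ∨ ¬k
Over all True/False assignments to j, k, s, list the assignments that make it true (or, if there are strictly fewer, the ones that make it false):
is always true.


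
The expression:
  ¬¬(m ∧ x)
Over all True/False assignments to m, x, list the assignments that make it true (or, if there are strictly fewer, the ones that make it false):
is true only for:
  m=True, x=True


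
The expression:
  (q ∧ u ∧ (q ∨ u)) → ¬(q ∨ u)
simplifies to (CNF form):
¬q ∨ ¬u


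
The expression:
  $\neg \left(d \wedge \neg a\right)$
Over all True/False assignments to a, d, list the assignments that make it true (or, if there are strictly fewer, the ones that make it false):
is false only for:
  a=False, d=True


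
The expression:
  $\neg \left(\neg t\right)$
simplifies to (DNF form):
$t$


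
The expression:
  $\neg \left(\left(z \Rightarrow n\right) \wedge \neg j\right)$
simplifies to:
$j \vee \left(z \wedge \neg n\right)$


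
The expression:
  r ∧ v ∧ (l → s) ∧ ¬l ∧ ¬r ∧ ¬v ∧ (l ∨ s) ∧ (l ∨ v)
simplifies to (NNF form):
False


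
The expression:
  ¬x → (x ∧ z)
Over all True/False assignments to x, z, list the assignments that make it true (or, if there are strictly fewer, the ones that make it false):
is true only for:
  x=True, z=False;
  x=True, z=True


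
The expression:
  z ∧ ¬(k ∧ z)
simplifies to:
z ∧ ¬k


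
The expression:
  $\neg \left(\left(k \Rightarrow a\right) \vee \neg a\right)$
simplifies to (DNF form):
$\text{False}$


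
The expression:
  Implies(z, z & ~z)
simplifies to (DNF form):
~z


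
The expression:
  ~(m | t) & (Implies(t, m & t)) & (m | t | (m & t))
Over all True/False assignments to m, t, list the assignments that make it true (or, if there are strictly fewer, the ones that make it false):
is never true.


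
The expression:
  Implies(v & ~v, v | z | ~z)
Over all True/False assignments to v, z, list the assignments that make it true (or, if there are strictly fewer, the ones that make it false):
is always true.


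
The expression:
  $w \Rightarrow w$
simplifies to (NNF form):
$\text{True}$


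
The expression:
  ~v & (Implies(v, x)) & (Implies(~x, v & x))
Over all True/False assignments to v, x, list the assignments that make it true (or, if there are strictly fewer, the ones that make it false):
is true only for:
  v=False, x=True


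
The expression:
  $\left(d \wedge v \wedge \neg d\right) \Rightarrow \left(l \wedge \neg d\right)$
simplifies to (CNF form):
$\text{True}$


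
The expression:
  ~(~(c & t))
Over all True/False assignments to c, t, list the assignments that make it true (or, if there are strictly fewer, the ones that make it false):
is true only for:
  c=True, t=True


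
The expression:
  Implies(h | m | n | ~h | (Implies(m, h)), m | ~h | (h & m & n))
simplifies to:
m | ~h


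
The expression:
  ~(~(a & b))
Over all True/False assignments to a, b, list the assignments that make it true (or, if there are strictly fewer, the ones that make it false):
is true only for:
  a=True, b=True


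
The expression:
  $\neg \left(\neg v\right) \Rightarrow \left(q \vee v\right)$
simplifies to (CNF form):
$\text{True}$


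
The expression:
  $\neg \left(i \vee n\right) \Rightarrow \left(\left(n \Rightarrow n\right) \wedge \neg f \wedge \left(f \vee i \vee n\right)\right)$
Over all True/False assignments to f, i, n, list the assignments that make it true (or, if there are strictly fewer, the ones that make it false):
is false only for:
  f=False, i=False, n=False;
  f=True, i=False, n=False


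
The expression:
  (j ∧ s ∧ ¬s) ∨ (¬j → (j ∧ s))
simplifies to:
j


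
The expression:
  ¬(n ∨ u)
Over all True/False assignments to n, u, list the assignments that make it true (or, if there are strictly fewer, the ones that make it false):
is true only for:
  n=False, u=False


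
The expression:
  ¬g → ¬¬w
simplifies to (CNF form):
g ∨ w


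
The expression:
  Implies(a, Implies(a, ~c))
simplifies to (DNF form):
~a | ~c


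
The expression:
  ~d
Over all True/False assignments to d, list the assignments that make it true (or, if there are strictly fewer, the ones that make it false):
is true only for:
  d=False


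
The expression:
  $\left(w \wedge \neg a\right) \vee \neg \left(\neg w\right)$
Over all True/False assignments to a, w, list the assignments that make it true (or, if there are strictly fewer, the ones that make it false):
is true only for:
  a=False, w=True;
  a=True, w=True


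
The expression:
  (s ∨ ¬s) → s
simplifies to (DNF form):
s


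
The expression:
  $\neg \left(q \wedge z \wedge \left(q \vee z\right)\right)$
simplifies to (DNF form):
$\neg q \vee \neg z$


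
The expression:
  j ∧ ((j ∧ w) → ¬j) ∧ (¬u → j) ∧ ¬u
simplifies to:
j ∧ ¬u ∧ ¬w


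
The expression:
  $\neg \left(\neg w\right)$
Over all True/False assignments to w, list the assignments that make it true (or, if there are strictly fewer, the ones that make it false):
is true only for:
  w=True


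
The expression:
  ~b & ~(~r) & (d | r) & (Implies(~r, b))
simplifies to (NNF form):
r & ~b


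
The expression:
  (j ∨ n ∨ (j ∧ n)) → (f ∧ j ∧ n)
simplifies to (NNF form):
(¬j ∧ ¬n) ∨ (f ∧ j ∧ n)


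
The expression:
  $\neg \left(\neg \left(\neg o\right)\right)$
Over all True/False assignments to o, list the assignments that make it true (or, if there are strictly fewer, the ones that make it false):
is true only for:
  o=False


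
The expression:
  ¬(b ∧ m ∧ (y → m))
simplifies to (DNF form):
¬b ∨ ¬m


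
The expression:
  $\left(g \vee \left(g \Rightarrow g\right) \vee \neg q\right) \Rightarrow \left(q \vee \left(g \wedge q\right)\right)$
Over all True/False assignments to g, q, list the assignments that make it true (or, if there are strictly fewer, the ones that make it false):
is true only for:
  g=False, q=True;
  g=True, q=True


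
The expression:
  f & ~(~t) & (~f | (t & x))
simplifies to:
f & t & x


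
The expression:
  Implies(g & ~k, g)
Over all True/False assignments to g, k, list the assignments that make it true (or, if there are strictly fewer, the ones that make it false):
is always true.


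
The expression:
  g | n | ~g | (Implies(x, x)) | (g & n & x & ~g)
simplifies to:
True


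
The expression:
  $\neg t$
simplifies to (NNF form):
$\neg t$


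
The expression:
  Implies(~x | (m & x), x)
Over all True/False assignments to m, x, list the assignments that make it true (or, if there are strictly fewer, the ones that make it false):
is true only for:
  m=False, x=True;
  m=True, x=True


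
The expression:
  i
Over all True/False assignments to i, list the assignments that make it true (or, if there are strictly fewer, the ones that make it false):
is true only for:
  i=True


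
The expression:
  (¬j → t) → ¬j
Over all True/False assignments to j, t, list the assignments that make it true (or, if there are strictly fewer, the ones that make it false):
is true only for:
  j=False, t=False;
  j=False, t=True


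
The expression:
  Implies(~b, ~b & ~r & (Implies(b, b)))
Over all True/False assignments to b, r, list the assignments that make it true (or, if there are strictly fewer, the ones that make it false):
is false only for:
  b=False, r=True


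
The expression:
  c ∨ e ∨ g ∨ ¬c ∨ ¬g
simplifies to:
True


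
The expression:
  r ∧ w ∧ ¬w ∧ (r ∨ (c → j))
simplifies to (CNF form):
False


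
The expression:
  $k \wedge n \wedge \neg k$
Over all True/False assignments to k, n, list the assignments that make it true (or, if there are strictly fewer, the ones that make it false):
is never true.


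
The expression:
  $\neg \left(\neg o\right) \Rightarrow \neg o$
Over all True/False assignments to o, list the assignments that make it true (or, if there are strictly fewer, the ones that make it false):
is true only for:
  o=False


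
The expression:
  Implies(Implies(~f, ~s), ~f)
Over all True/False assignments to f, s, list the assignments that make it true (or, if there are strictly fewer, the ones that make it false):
is true only for:
  f=False, s=False;
  f=False, s=True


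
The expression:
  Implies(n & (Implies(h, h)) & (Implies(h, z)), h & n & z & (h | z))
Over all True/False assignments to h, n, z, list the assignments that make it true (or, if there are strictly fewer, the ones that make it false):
is false only for:
  h=False, n=True, z=False;
  h=False, n=True, z=True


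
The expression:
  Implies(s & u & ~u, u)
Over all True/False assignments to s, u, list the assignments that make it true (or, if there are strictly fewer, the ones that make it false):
is always true.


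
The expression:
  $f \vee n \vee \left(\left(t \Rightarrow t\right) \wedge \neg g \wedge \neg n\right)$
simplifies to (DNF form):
$f \vee n \vee \neg g$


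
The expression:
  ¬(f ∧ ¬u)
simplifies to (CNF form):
u ∨ ¬f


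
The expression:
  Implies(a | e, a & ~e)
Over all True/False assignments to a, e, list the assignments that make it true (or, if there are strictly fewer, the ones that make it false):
is true only for:
  a=False, e=False;
  a=True, e=False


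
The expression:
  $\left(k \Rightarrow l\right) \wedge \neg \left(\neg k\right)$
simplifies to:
$k \wedge l$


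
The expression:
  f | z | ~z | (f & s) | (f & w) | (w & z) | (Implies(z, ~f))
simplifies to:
True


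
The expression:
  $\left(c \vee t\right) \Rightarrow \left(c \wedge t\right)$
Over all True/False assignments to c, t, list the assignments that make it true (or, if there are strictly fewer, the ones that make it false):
is true only for:
  c=False, t=False;
  c=True, t=True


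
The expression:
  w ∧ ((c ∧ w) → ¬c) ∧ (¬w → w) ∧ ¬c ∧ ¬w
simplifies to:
False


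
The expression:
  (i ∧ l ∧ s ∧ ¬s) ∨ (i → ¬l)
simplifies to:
¬i ∨ ¬l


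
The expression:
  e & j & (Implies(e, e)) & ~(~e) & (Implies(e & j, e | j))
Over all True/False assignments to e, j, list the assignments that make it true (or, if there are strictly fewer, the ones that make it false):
is true only for:
  e=True, j=True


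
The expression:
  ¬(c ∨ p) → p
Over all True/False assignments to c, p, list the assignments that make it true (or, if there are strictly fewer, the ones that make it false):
is false only for:
  c=False, p=False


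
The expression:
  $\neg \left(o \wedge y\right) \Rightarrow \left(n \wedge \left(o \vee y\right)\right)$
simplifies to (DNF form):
$\left(n \wedge o\right) \vee \left(n \wedge y\right) \vee \left(o \wedge y\right)$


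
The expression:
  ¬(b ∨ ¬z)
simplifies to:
z ∧ ¬b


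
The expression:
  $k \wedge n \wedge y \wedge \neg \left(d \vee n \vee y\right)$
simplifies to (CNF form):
$\text{False}$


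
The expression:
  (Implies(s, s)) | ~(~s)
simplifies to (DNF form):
True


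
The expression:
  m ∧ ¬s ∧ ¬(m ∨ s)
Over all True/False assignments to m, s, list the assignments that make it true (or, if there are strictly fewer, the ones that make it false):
is never true.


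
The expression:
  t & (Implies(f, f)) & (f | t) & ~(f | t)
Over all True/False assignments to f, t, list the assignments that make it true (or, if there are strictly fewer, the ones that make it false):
is never true.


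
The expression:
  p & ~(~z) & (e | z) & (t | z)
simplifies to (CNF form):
p & z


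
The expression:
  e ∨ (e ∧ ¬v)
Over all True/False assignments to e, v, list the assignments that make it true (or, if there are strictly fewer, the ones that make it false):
is true only for:
  e=True, v=False;
  e=True, v=True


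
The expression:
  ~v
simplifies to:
~v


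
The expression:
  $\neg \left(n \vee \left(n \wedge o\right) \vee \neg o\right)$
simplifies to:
$o \wedge \neg n$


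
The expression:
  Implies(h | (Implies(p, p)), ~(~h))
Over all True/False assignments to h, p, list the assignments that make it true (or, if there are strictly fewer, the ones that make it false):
is true only for:
  h=True, p=False;
  h=True, p=True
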